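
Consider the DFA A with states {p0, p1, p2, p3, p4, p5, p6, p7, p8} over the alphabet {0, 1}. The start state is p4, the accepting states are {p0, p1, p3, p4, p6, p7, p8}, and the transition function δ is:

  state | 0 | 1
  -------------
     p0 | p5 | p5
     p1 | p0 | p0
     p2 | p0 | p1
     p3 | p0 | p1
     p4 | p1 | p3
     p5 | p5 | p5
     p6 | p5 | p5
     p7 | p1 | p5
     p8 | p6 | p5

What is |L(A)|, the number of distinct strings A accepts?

The useful subgraph on states {p0, p1, p3, p4} is acyclic, so L(A) is finite; the longest accepting path visits 4 useful states, giving maximum string length 3.
Counting accepting paths from p4 by length: 1 of length 0, 2 of length 1, 4 of length 2, 2 of length 3. Total 9.

9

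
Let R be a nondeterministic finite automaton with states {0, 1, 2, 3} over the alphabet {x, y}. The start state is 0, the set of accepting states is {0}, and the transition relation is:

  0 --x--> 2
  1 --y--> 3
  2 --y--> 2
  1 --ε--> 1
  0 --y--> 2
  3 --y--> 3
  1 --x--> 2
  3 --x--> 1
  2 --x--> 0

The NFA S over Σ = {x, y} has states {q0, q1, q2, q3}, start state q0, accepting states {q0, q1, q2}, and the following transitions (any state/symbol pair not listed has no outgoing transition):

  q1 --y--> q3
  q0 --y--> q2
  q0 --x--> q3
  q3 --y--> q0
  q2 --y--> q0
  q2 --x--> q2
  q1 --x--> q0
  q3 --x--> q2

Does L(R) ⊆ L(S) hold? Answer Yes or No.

No

The string xyx is in L(R) but not in L(S).
So L(R) ⊄ L(S).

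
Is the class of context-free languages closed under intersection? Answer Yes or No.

{aⁿbⁿcᵐ : m,n≥0} and {aᵐbⁿcⁿ : m,n≥0} are both context-free, but their intersection {aⁿbⁿcⁿ : n≥0} is not (pumping lemma).

No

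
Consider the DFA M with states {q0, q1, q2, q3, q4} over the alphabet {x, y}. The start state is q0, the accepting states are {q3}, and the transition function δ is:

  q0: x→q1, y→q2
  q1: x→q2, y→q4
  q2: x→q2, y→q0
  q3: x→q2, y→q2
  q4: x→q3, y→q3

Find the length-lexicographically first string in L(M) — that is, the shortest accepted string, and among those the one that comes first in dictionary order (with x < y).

xyx

A breadth-first search from q0 reaches an accepting state first via the path q0 → q1 → q4 → q3 on input xyx.
No string of length < 3 is accepted (BFS exhausts all shorter strings without reaching an accepting state), and xyx is the lexicographically least accepting string of length 3.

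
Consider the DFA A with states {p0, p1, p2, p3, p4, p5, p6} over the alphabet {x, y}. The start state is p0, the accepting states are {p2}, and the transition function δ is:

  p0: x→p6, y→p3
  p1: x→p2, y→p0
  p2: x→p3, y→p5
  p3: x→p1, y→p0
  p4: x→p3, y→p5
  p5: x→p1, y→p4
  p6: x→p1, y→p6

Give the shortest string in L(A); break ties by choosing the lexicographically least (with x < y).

xxx

A breadth-first search from p0 reaches an accepting state first via the path p0 → p6 → p1 → p2 on input xxx.
No string of length < 3 is accepted (BFS exhausts all shorter strings without reaching an accepting state), and xxx is the lexicographically least accepting string of length 3.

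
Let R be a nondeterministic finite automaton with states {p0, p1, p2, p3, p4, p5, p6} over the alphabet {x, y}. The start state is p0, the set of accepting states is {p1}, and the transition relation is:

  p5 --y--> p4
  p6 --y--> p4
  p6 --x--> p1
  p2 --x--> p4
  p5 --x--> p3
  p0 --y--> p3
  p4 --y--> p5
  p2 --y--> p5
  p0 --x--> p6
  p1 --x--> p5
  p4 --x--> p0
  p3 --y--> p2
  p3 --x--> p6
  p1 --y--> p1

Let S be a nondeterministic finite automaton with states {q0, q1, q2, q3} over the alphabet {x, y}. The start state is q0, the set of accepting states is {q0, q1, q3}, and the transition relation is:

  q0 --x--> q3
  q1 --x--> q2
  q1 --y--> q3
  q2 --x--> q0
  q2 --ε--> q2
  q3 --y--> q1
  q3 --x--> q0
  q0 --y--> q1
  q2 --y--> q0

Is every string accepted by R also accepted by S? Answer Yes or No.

Exploring the product automaton R × S from the start pair (p0, q0), following both machines on each input symbol, reaches 24 state pairs: (p0, q0), (p6, q3), (p3, q1), (p1, q0), (p4, q1), (p6, q2), (p2, q3), (p5, q3), (p1, q1), (p0, q2), (p4, q0), (p5, q1), (p3, q0), (p5, q2), (p1, q3), (p6, q0), (p0, q3), (p3, q2), (p4, q3), (p2, q1), (p5, q0), (p2, q0), (p4, q2), (p3, q3).
R accepts in {p1} and S accepts in {q0, q1, q3}. The reachable pairs whose R-component is accepting are (p1, q0), (p1, q1), (p1, q3); in each of them the S-component is accepting too, so the product for L(R) \ L(S) (R-component accepting, S-component rejecting) has no reachable accepting pair and the difference is empty.
Hence every string in L(R) is also in L(S).

Yes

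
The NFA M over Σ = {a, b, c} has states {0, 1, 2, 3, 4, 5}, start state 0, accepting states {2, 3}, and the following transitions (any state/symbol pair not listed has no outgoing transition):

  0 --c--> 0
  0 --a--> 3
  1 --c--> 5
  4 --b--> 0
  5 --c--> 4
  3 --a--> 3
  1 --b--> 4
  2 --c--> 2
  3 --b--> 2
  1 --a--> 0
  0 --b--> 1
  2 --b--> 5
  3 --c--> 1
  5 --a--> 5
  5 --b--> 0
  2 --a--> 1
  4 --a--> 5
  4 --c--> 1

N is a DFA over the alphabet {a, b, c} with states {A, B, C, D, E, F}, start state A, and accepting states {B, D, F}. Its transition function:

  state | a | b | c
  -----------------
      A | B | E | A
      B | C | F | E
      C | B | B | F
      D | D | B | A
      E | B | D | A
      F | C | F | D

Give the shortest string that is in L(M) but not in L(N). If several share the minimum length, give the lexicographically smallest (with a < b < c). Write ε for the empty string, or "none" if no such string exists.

The string aa is accepted by M but not by N.
No shorter string lies in the difference, and aa is the lexicographically first length-2 string in L(M) \ L(N).

aa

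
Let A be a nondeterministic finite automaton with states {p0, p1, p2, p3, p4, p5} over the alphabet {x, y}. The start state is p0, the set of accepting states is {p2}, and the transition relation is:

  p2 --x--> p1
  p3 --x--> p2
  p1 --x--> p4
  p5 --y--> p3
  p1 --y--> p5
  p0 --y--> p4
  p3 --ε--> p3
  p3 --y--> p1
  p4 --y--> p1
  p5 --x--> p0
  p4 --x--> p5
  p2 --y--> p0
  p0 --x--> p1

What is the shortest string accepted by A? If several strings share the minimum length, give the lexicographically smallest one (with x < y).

A breadth-first search from p0 reaches an accepting state first via the path p0 → p1 → p5 → p3 → p2 on input xyyx.
No string of length < 4 is accepted (BFS exhausts all shorter strings without reaching an accepting state), and xyyx is the lexicographically least accepting string of length 4.

xyyx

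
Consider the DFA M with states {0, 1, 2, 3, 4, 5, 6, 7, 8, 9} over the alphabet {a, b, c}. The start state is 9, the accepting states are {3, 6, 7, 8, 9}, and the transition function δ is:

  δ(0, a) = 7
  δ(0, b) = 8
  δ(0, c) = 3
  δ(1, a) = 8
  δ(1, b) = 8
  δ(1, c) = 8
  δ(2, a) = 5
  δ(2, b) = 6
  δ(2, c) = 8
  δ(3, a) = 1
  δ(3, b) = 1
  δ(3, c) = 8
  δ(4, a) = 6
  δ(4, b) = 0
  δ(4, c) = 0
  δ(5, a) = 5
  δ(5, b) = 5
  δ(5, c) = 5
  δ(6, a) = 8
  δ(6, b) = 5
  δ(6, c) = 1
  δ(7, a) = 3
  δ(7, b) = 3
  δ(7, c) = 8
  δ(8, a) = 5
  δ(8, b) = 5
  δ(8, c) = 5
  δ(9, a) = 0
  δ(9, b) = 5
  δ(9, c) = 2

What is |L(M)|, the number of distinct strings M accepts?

34

The useful subgraph on states {0, 1, 2, 3, 6, 7, 8, 9} is acyclic, so L(M) is finite; the longest accepting path visits 6 useful states, giving maximum string length 5.
Counting accepting paths from 9 by length: 1 of length 0, 5 of length 2, 5 of length 3, 11 of length 4, 12 of length 5. Total 34.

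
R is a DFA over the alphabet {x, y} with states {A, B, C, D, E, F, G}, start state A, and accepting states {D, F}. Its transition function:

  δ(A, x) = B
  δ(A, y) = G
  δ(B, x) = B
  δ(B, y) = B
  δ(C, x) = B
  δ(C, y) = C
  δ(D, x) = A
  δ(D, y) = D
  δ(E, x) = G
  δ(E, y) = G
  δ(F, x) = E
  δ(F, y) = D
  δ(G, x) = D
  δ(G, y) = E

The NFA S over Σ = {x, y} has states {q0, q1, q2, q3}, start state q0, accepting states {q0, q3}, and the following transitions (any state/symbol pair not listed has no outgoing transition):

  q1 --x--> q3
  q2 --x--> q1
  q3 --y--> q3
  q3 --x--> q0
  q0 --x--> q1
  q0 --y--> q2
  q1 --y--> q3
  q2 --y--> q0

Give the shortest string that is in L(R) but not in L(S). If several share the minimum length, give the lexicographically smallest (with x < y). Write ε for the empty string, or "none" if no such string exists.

The string yx is accepted by R but not by S.
No shorter string lies in the difference, and yx is the lexicographically first length-2 string in L(R) \ L(S).

yx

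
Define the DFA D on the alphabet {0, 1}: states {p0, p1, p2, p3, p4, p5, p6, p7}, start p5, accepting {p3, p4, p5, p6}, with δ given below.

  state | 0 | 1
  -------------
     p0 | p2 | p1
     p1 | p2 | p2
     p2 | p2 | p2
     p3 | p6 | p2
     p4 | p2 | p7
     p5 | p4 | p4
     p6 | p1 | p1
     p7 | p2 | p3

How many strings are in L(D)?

The useful subgraph on states {p3, p4, p5, p6, p7} is acyclic, so L(D) is finite; the longest accepting path visits 5 useful states, giving maximum string length 4.
Counting accepting paths from p5 by length: 1 of length 0, 2 of length 1, 2 of length 3, 2 of length 4. Total 7.

7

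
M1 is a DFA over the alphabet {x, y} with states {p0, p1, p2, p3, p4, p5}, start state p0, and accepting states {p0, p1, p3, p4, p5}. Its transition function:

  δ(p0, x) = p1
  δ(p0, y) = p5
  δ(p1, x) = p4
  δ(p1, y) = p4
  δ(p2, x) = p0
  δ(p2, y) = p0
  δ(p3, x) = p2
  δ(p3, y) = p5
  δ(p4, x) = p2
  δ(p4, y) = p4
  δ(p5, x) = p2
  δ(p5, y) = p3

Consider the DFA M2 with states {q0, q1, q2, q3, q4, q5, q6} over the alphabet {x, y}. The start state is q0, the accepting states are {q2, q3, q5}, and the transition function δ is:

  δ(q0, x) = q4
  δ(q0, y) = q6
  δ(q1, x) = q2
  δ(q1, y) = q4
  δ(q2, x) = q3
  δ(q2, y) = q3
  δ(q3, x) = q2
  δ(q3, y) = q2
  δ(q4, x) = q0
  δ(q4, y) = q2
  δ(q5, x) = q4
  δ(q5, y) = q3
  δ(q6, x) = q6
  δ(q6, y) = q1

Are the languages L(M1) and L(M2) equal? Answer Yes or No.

No

The empty string ε is accepted by M1 but rejected by M2.
So L(M1) ≠ L(M2).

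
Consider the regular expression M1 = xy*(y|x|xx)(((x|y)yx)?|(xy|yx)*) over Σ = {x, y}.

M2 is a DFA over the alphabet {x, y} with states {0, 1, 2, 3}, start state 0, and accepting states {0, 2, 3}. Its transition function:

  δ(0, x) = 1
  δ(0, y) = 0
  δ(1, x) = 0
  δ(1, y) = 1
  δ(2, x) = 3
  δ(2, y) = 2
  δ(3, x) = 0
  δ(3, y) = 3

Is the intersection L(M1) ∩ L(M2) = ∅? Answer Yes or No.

No

The string xx is accepted by both M1 and M2.
Hence L(M1) ∩ L(M2) ≠ ∅.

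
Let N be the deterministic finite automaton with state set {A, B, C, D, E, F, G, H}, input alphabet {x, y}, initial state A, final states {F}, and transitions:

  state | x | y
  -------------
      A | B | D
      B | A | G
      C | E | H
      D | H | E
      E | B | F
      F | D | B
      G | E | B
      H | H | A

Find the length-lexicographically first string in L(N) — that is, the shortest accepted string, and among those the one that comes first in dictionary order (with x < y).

yyy

A breadth-first search from A reaches an accepting state first via the path A → D → E → F on input yyy.
No string of length < 3 is accepted (BFS exhausts all shorter strings without reaching an accepting state), and yyy is the lexicographically least accepting string of length 3.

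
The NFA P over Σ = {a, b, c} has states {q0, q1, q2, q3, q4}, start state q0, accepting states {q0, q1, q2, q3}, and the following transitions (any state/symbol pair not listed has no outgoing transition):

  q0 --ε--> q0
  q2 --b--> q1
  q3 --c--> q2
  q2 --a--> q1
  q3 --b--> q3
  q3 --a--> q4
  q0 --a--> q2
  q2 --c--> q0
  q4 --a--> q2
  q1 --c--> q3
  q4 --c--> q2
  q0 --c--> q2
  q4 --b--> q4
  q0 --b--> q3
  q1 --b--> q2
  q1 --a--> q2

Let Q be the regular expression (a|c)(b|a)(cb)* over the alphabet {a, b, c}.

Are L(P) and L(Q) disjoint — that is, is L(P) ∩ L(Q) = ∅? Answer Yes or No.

The string aa is accepted by both P and Q.
Hence L(P) ∩ L(Q) ≠ ∅.

No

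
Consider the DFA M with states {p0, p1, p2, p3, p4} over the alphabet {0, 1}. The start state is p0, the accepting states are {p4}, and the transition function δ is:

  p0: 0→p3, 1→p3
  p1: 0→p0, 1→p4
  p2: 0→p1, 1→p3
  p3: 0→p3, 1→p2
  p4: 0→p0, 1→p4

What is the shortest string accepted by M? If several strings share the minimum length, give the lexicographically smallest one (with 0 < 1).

A breadth-first search from p0 reaches an accepting state first via the path p0 → p3 → p2 → p1 → p4 on input 0101.
No string of length < 4 is accepted (BFS exhausts all shorter strings without reaching an accepting state), and 0101 is the lexicographically least accepting string of length 4.

0101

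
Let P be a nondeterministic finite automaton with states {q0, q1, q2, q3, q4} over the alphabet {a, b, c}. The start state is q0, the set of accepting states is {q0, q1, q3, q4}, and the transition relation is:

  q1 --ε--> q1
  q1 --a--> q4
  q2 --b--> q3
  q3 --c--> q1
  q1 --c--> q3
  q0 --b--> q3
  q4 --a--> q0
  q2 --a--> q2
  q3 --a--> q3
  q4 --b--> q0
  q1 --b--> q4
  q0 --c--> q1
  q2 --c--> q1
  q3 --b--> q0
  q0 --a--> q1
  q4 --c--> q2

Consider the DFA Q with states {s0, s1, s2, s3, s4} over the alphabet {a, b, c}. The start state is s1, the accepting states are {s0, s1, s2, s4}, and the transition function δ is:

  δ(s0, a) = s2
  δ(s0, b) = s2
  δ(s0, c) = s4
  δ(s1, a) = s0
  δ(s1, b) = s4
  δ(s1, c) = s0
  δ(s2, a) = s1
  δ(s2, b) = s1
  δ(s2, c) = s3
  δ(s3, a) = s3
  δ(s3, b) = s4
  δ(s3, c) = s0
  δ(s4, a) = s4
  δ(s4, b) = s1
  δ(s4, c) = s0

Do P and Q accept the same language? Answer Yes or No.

Exploring the product automaton P × Q from the start pair (q0, s1), following both machines on each input symbol, reaches 5 state pairs: (q0, s1), (q1, s0), (q3, s4), (q4, s2), (q2, s3).
P accepts in {q0, q1, q3, q4} and Q accepts in {s0, s1, s2, s4}. In every reachable pair the two components are either both accepting — (q0, s1), (q1, s0), (q3, s4), (q4, s2) — or both non-accepting, so no string is accepted by exactly one of the machines: L(P) \ L(Q) and L(Q) \ L(P) are both empty.
Hence every string is accepted by P iff it is accepted by Q, and the two languages coincide.

Yes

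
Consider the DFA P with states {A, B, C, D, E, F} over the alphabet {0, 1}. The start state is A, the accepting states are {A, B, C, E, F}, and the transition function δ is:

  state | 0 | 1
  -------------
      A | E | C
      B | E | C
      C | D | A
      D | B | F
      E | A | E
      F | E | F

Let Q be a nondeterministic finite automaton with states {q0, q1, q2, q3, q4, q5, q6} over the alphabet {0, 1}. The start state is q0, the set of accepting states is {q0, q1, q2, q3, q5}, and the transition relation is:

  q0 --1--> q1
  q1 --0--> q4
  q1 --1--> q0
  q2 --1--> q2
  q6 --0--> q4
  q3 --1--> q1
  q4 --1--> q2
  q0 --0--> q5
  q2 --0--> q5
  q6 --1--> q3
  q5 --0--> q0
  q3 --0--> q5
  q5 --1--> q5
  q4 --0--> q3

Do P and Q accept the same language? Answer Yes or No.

Yes

Exploring the product automaton P × Q from the start pair (A, q0), following both machines on each input symbol, reaches 6 state pairs: (A, q0), (E, q5), (C, q1), (D, q4), (B, q3), (F, q2).
P accepts in {A, B, C, E, F} and Q accepts in {q0, q1, q2, q3, q5}. In every reachable pair the two components are either both accepting — (A, q0), (E, q5), (C, q1), (B, q3), (F, q2) — or both non-accepting, so no string is accepted by exactly one of the machines: L(P) \ L(Q) and L(Q) \ L(P) are both empty.
Hence every string is accepted by P iff it is accepted by Q, and the two languages coincide.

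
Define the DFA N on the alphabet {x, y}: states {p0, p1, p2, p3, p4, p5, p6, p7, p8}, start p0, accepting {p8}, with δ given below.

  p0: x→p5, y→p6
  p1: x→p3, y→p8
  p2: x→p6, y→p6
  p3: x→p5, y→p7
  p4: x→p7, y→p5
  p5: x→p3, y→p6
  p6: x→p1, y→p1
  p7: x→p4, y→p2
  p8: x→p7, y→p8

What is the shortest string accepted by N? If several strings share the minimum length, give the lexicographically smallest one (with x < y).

A breadth-first search from p0 reaches an accepting state first via the path p0 → p6 → p1 → p8 on input yxy.
No string of length < 3 is accepted (BFS exhausts all shorter strings without reaching an accepting state), and yxy is the lexicographically least accepting string of length 3.

yxy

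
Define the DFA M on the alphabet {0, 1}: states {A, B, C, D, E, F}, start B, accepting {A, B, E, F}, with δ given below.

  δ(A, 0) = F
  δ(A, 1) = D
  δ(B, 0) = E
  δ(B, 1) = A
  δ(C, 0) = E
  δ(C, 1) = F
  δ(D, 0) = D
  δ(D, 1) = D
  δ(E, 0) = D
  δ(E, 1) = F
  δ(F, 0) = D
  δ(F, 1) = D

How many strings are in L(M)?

The useful subgraph on states {A, B, E, F} is acyclic, so L(M) is finite; the longest accepting path visits 3 useful states, giving maximum string length 2.
Counting accepting paths from B by length: 1 of length 0, 2 of length 1, 2 of length 2. Total 5.

5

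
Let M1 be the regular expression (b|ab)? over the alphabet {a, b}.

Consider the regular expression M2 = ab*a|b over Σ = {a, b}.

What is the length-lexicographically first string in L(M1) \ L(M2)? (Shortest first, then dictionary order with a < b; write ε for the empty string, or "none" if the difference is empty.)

ε

The empty string ε is accepted by M1 but not by M2.
Since ε is the unique shortest string, it is the required witness.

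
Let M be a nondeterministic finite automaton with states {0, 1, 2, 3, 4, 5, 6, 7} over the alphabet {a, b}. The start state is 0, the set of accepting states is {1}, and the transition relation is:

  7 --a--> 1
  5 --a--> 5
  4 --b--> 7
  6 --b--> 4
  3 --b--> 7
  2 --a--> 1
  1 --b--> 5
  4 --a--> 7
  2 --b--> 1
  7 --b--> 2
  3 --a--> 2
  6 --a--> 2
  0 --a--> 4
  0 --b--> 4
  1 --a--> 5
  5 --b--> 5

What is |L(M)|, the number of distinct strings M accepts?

12

The useful subgraph on states {0, 1, 2, 4, 7} is acyclic, so L(M) is finite; the longest accepting path visits 5 useful states, giving maximum string length 4.
Counting accepting paths from 0 by length: 4 of length 3, 8 of length 4. Total 12.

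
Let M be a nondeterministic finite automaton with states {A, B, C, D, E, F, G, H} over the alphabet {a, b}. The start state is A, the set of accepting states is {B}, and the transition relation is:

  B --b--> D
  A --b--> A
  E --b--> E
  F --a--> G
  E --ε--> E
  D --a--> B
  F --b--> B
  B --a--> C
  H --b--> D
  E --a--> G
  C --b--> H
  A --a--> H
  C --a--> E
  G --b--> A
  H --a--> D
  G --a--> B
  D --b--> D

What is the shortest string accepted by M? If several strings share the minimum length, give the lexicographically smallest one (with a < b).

A breadth-first search from A reaches an accepting state first via the path A → H → D → B on input aaa.
No string of length < 3 is accepted (BFS exhausts all shorter strings without reaching an accepting state), and aaa is the lexicographically least accepting string of length 3.

aaa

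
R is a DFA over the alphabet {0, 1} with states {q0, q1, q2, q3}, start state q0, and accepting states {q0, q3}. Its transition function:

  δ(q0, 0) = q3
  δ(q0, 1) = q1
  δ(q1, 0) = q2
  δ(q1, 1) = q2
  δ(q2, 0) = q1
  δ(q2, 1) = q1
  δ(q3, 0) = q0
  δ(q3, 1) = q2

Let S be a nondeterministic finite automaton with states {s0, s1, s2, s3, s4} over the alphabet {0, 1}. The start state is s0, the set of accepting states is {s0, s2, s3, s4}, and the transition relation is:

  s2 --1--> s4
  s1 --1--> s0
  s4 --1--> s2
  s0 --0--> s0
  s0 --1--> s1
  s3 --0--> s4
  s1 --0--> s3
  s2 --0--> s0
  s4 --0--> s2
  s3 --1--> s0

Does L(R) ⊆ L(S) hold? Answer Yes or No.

Yes

Exploring the product automaton R × S from the start pair (q0, s0), following both machines on each input symbol, reaches 12 state pairs: (q0, s0), (q3, s0), (q1, s1), (q2, s1), (q2, s3), (q2, s0), (q1, s3), (q1, s0), (q1, s4), (q2, s4), (q2, s2), (q1, s2).
R accepts in {q0, q3} and S accepts in {s0, s2, s3, s4}. The reachable pairs whose R-component is accepting are (q0, s0), (q3, s0); in each of them the S-component is accepting too, so the product for L(R) \ L(S) (R-component accepting, S-component rejecting) has no reachable accepting pair and the difference is empty.
Hence every string in L(R) is also in L(S).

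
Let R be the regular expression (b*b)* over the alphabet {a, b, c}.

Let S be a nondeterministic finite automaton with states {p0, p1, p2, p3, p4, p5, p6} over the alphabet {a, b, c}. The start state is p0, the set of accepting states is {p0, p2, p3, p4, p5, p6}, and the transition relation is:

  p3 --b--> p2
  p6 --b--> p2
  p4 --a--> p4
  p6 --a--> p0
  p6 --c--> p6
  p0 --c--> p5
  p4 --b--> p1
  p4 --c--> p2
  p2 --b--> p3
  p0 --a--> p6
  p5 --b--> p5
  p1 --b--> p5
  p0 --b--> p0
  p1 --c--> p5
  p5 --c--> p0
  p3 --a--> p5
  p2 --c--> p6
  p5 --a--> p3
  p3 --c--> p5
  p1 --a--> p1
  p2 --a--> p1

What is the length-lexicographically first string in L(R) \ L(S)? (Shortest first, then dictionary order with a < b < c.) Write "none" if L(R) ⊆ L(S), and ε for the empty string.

Converting the expression R to a DFA (subset construction, then merging equivalent states) gives the minimal DFA with states {r0, r1}, start state r0, accepting states {r0} and transitions r0: a→r1, b→r0, c→r1; r1: a→r1, b→r1, c→r1.
Exploring the product automaton R × S from the start pair (r0, p0), following both machines on each input symbol, reaches 7 state pairs: (r0, p0), (r1, p6), (r1, p5), (r1, p0), (r1, p2), (r1, p3), (r1, p1).
R accepts in {r0} and S accepts in {p0, p2, p3, p4, p5, p6}. The reachable pairs whose R-component is accepting are (r0, p0); in each of them the S-component is accepting too, so the product for L(R) \ L(S) (R-component accepting, S-component rejecting) has no reachable accepting pair and the difference is empty.
So every string accepted by R is also accepted by S: L(R) \ L(S) = ∅ and there is no such string.

none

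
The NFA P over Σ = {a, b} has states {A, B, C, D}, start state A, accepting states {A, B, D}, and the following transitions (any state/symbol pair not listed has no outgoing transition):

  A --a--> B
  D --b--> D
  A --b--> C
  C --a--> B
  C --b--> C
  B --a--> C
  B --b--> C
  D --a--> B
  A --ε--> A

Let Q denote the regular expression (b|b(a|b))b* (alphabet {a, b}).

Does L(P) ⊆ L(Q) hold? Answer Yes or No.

The empty string ε is in L(P) but not in L(Q).
So L(P) ⊄ L(Q).

No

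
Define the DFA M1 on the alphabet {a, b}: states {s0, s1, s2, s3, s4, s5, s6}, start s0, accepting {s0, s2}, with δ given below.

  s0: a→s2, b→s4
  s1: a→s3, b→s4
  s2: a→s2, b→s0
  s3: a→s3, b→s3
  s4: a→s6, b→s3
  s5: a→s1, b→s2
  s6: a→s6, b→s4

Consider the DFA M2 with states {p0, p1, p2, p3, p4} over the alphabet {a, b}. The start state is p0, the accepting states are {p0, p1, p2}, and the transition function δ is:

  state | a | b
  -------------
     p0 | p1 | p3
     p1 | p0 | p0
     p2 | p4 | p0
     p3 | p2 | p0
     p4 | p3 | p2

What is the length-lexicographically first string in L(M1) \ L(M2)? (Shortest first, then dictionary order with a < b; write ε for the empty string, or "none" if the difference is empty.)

aab

The string aab is accepted by M1 but not by M2.
No shorter string lies in the difference, and aab is the lexicographically first length-3 string in L(M1) \ L(M2).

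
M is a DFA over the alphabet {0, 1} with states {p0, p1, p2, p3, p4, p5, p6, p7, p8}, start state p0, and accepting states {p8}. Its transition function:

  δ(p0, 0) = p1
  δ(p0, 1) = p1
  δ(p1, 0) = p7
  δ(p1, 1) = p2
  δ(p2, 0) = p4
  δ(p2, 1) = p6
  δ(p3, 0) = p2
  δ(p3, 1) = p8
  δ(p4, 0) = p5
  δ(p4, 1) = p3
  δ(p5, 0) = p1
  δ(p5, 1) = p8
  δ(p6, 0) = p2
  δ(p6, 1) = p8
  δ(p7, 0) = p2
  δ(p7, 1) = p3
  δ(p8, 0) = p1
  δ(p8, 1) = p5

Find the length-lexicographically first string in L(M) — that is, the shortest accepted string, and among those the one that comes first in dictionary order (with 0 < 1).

A breadth-first search from p0 reaches an accepting state first via the path p0 → p1 → p7 → p3 → p8 on input 0011.
No string of length < 4 is accepted (BFS exhausts all shorter strings without reaching an accepting state), and 0011 is the lexicographically least accepting string of length 4.

0011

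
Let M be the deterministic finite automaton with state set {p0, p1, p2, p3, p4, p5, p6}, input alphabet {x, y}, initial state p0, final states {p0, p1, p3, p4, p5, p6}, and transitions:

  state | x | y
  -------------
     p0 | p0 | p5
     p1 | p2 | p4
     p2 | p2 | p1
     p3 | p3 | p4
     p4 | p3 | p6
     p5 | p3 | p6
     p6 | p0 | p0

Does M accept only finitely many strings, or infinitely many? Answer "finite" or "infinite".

State p0 is reachable from the start and can reach an accepting state, and it lies on the cycle p0 → p0.
Traversing that cycle any number of times yields accepted strings of unbounded length, so the language is infinite.

infinite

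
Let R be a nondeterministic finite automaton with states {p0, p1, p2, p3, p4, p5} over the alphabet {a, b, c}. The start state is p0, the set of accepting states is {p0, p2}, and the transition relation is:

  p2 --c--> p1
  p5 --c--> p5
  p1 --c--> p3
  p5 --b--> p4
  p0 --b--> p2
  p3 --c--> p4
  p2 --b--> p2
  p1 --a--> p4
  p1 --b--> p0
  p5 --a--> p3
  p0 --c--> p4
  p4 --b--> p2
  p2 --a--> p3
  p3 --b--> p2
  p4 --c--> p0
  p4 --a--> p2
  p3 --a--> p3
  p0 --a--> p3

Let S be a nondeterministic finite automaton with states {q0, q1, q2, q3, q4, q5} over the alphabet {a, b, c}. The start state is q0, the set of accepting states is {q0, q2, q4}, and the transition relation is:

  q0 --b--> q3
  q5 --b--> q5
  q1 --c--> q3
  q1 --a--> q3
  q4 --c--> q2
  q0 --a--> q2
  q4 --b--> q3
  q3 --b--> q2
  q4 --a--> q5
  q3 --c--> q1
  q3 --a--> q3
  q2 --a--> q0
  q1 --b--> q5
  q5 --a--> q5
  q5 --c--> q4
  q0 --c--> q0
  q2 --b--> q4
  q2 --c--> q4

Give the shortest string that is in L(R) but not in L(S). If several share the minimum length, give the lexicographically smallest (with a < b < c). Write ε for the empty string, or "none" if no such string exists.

b

The string b is accepted by R but not by S.
No shorter string lies in the difference, and b is the lexicographically first length-1 string in L(R) \ L(S).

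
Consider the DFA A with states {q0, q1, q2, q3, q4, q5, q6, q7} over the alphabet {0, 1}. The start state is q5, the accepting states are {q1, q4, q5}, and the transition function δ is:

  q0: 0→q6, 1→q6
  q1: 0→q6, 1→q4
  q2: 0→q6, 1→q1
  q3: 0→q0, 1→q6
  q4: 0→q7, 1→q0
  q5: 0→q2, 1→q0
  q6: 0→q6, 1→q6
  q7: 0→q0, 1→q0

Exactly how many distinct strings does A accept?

The useful subgraph on states {q1, q2, q4, q5} is acyclic, so L(A) is finite; the longest accepting path visits 4 useful states, giving maximum string length 3.
Counting accepting paths from q5 by length: 1 of length 0, 1 of length 2, 1 of length 3. Total 3.

3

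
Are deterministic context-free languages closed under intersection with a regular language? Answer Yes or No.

Run the DPDA and a DFA for the regular language in lock-step (product of the two finite controls, one shared stack, the DFA component advancing only on genuine input moves); the result is still deterministic and accepts when both components accept.
So the deterministic context-free languages are closed under intersection with a regular language.

Yes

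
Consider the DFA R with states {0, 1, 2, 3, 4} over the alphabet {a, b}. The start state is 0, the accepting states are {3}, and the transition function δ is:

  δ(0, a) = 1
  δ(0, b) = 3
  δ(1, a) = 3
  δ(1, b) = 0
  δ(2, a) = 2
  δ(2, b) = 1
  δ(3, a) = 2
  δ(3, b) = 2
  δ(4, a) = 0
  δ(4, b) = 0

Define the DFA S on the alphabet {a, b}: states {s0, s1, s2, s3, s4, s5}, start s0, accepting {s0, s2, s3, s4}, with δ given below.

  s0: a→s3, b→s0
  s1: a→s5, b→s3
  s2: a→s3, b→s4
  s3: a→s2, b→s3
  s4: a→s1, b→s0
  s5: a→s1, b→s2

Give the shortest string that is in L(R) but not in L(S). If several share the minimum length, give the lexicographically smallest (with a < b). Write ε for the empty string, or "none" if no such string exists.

The string baaba is accepted by R but not by S.
No shorter string lies in the difference, and baaba is the lexicographically first length-5 string in L(R) \ L(S).

baaba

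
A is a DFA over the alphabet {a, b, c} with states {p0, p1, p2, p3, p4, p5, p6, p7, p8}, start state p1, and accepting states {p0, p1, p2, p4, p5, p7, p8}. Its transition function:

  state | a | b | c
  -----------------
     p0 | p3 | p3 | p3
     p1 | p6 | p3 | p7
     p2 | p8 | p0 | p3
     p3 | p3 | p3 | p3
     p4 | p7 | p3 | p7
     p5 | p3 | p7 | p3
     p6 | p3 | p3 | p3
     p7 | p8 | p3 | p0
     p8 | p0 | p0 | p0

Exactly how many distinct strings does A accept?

7

The useful subgraph on states {p0, p1, p7, p8} is acyclic, so L(A) is finite; the longest accepting path visits 4 useful states, giving maximum string length 3.
Counting accepting paths from p1 by length: 1 of length 0, 1 of length 1, 2 of length 2, 3 of length 3. Total 7.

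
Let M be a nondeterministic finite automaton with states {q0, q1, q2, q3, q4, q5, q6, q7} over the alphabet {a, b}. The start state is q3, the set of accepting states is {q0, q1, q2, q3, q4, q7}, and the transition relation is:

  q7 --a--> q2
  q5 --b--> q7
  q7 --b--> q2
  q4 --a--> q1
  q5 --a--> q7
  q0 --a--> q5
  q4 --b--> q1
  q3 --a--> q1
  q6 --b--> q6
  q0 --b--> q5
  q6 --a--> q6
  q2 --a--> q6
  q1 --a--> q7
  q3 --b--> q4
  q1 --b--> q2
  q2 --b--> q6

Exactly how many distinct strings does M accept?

17

The useful subgraph on states {q1, q2, q3, q4, q7} is acyclic, so L(M) is finite; the longest accepting path visits 5 useful states, giving maximum string length 4.
Counting accepting paths from q3 by length: 1 of length 0, 2 of length 1, 4 of length 2, 6 of length 3, 4 of length 4. Total 17.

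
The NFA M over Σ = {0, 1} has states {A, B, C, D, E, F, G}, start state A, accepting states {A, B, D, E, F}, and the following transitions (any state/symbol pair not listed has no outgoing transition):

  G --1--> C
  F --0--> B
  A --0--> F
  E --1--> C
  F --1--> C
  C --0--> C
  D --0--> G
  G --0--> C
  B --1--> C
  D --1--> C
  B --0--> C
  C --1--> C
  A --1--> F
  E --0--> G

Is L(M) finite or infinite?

The useful states (reachable from A and able to reach an accepting state) are {A, B, F}.
Restricted to these states the transition graph has no cycle, so every accepting path has bounded length and L is finite.

finite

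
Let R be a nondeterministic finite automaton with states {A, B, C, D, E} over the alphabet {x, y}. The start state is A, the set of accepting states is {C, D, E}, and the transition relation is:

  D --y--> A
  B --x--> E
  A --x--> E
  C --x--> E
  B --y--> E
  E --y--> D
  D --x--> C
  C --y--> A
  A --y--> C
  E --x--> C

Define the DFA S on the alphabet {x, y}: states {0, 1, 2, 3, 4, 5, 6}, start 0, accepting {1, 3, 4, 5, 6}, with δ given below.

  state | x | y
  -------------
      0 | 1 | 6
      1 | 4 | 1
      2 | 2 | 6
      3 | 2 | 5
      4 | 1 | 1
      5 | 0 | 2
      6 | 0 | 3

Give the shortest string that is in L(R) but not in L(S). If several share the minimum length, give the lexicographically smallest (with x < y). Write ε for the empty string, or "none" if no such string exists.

The string yx is accepted by R but not by S.
No shorter string lies in the difference, and yx is the lexicographically first length-2 string in L(R) \ L(S).

yx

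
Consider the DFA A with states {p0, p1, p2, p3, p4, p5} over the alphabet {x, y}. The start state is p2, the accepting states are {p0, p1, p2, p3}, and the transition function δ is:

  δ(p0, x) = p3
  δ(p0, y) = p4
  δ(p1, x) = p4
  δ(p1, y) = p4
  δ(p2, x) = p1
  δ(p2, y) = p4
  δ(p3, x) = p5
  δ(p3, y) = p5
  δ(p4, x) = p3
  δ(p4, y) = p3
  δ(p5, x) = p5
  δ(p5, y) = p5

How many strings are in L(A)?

The useful subgraph on states {p1, p2, p3, p4} is acyclic, so L(A) is finite; the longest accepting path visits 4 useful states, giving maximum string length 3.
Counting accepting paths from p2 by length: 1 of length 0, 1 of length 1, 2 of length 2, 4 of length 3. Total 8.

8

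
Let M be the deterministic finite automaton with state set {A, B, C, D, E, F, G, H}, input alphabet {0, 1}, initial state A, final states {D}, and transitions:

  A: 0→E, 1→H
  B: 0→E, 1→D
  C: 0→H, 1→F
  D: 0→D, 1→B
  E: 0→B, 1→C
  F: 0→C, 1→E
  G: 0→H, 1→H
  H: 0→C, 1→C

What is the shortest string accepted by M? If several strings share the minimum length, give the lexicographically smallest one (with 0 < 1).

A breadth-first search from A reaches an accepting state first via the path A → E → B → D on input 001.
No string of length < 3 is accepted (BFS exhausts all shorter strings without reaching an accepting state), and 001 is the lexicographically least accepting string of length 3.

001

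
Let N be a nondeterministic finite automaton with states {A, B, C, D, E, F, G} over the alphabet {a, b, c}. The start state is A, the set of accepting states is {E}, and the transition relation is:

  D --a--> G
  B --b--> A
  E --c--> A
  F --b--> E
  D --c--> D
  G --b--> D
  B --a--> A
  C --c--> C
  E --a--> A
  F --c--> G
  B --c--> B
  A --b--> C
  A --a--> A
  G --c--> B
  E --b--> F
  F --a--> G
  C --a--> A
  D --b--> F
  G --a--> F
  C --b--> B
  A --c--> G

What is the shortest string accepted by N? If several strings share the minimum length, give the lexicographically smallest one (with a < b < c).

A breadth-first search from A reaches an accepting state first via the path A → G → F → E on input cab.
No string of length < 3 is accepted (BFS exhausts all shorter strings without reaching an accepting state), and cab is the lexicographically least accepting string of length 3.

cab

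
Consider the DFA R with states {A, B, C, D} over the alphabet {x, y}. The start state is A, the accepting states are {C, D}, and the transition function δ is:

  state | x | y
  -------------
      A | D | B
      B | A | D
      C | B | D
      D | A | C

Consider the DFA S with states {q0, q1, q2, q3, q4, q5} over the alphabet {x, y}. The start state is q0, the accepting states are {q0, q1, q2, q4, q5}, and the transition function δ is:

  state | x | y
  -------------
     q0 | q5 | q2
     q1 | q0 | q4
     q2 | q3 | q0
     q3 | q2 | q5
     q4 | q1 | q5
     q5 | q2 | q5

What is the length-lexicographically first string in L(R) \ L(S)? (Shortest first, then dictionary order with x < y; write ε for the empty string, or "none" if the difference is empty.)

xxx

The string xxx is accepted by R but not by S.
No shorter string lies in the difference, and xxx is the lexicographically first length-3 string in L(R) \ L(S).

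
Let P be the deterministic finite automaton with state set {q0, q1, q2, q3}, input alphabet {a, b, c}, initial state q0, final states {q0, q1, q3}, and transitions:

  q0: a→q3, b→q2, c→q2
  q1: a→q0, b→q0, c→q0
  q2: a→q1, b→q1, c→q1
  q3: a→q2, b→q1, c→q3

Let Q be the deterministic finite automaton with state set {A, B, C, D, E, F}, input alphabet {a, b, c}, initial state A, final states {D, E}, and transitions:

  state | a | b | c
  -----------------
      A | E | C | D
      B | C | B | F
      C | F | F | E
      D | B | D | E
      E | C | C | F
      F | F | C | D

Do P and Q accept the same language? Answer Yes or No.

The empty string ε is accepted by P but rejected by Q.
So L(P) ≠ L(Q).

No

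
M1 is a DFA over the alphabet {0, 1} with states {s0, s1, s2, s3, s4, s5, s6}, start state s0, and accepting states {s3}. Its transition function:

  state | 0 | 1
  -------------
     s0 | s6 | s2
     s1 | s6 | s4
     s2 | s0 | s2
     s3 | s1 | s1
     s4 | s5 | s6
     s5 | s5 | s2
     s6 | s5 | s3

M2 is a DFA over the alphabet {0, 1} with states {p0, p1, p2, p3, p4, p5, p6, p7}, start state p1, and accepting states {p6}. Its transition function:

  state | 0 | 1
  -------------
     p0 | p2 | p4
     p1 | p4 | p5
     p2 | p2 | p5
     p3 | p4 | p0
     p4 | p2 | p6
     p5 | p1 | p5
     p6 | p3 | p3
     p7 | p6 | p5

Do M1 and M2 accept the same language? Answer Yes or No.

Yes

Exploring the product automaton M1 × M2 from the start pair (s0, p1), following both machines on each input symbol, reaches 7 state pairs: (s0, p1), (s6, p4), (s2, p5), (s5, p2), (s3, p6), (s1, p3), (s4, p0).
M1 accepts in {s3} and M2 accepts in {p6}. In every reachable pair the two components are either both accepting — (s3, p6) — or both non-accepting, so no string is accepted by exactly one of the machines: L(M1) \ L(M2) and L(M2) \ L(M1) are both empty.
Hence every string is accepted by M1 iff it is accepted by M2, and the two languages coincide.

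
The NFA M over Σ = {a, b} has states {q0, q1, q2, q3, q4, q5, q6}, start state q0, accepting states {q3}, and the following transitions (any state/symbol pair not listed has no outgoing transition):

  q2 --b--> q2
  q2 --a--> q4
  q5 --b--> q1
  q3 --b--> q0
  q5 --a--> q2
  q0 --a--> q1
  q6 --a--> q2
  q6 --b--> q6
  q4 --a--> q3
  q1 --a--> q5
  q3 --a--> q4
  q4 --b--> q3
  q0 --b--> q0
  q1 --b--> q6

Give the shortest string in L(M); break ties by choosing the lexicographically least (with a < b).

aaaaa

A breadth-first search from q0 reaches an accepting state first via the path q0 → q1 → q5 → q2 → q4 → q3 on input aaaaa.
No string of length < 5 is accepted (BFS exhausts all shorter strings without reaching an accepting state), and aaaaa is the lexicographically least accepting string of length 5.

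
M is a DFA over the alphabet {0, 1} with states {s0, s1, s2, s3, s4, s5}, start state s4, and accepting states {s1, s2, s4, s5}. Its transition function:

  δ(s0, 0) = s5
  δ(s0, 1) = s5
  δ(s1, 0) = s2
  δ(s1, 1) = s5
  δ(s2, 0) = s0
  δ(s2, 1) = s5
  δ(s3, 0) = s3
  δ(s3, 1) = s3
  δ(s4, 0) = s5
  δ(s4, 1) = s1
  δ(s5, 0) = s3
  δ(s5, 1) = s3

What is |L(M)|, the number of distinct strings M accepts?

8

The useful subgraph on states {s0, s1, s2, s4, s5} is acyclic, so L(M) is finite; the longest accepting path visits 5 useful states, giving maximum string length 4.
Counting accepting paths from s4 by length: 1 of length 0, 2 of length 1, 2 of length 2, 1 of length 3, 2 of length 4. Total 8.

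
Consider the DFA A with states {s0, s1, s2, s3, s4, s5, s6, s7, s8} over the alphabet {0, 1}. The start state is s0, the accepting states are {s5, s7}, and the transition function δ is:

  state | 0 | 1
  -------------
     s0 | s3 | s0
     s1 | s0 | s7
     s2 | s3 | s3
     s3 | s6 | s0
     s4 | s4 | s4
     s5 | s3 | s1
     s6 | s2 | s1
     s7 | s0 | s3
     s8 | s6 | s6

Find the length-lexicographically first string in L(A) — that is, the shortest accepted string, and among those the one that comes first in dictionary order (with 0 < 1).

0011

A breadth-first search from s0 reaches an accepting state first via the path s0 → s3 → s6 → s1 → s7 on input 0011.
No string of length < 4 is accepted (BFS exhausts all shorter strings without reaching an accepting state), and 0011 is the lexicographically least accepting string of length 4.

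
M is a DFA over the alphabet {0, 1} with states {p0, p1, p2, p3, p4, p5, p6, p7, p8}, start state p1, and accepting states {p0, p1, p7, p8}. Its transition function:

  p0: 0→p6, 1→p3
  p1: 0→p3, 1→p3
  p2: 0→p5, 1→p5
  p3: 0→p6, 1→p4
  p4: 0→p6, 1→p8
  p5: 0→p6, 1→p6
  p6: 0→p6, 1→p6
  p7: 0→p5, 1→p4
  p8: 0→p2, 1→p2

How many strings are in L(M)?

3

The useful subgraph on states {p1, p3, p4, p8} is acyclic, so L(M) is finite; the longest accepting path visits 4 useful states, giving maximum string length 3.
Counting accepting paths from p1 by length: 1 of length 0, 2 of length 3. Total 3.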